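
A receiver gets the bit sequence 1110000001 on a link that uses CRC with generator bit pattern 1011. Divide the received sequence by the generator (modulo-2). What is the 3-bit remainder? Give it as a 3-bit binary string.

Modulo-2 division of 1110000001 by 1011:
  pos 0: 1110 XOR 1011 = 0101
  pos 1: 1010 XOR 1011 = 0001
  pos 4: 1000 XOR 1011 = 0011
  pos 6: 1101 XOR 1011 = 0110
Remainder = 110 (nonzero — an error is detected).

110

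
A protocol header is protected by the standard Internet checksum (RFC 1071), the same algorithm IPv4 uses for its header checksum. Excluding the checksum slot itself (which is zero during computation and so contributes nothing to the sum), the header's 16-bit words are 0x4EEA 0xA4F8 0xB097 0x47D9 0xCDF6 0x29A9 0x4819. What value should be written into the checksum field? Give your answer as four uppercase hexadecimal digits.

One's-complement addition (fold any carry out of bit 15 back into bit 0):
  0x4EEA + 0xA4F8 = 0x0F3E2
  0xF3E2 + 0xB097 = 0x1A479 → wrap carry → 0xA47A
  0xA47A + 0x47D9 = 0x0EC53
  0xEC53 + 0xCDF6 = 0x1BA49 → wrap carry → 0xBA4A
  0xBA4A + 0x29A9 = 0x0E3F3
  0xE3F3 + 0x4819 = 0x12C0C → wrap carry → 0x2C0D
One's-complement sum = 0x2C0D.
Checksum = ~0x2C0D & 0xFFFF = 0xD3F2.

D3F2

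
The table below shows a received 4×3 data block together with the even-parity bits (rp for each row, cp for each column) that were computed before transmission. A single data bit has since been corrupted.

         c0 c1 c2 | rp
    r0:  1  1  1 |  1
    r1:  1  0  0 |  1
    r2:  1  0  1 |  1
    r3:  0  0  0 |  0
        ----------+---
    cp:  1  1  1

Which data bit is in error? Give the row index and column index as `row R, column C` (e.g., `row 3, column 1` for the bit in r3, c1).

Recompute each row's even parity and compare to rp:
  r0: data parity 1, sent rp 1 → ok
  r1: data parity 1, sent rp 1 → ok
  r2: data parity 0, sent rp 1 → mismatch
  r3: data parity 0, sent rp 0 → ok
Recompute each column's even parity and compare to cp:
  c0: data parity 1, sent cp 1 → ok
  c1: data parity 1, sent cp 1 → ok
  c2: data parity 0, sent cp 1 → mismatch
Exactly one row (r2) and one column (c2) fail → the flipped bit is at their intersection.

row 2, column 2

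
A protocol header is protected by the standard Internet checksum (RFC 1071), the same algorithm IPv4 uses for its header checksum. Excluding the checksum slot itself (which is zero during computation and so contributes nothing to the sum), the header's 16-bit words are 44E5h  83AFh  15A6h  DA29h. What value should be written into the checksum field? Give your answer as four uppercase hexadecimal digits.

479B

One's-complement addition (fold any carry out of bit 15 back into bit 0):
  0x44E5 + 0x83AF = 0x0C894
  0xC894 + 0x15A6 = 0x0DE3A
  0xDE3A + 0xDA29 = 0x1B863 → wrap carry → 0xB864
One's-complement sum = 0xB864.
Checksum = ~0xB864 & 0xFFFF = 0x479B.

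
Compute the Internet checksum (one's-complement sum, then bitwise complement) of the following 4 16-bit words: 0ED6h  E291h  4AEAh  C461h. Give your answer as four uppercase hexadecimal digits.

One's-complement addition (fold any carry out of bit 15 back into bit 0):
  0x0ED6 + 0xE291 = 0x0F167
  0xF167 + 0x4AEA = 0x13C51 → wrap carry → 0x3C52
  0x3C52 + 0xC461 = 0x100B3 → wrap carry → 0x00B4
One's-complement sum = 0x00B4.
Checksum = ~0x00B4 & 0xFFFF = 0xFF4B.

FF4B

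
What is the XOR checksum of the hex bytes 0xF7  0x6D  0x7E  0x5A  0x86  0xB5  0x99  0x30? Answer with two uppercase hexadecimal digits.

XOR the bytes together:
  start with 0xF7
  0xF7 ⊕ 0x6D = 0x9A
  0x9A ⊕ 0x7E = 0xE4
  0xE4 ⊕ 0x5A = 0xBE
  0xBE ⊕ 0x86 = 0x38
  0x38 ⊕ 0xB5 = 0x8D
  0x8D ⊕ 0x99 = 0x14
  0x14 ⊕ 0x30 = 0x24

24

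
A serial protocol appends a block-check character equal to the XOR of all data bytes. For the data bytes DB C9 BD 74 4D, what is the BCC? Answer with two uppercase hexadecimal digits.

96

XOR the bytes together:
  start with 0xDB
  0xDB ⊕ 0xC9 = 0x12
  0x12 ⊕ 0xBD = 0xAF
  0xAF ⊕ 0x74 = 0xDB
  0xDB ⊕ 0x4D = 0x96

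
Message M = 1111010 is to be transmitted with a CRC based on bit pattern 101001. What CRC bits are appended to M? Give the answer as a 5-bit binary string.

01001

Append 5 zeros: 111101000000. Divide by 101001 (XOR where the leading bit is 1):
  pos 0: 111101 XOR 101001 = 010100
  pos 1: 101000 XOR 101001 = 000001
  pos 6: 100000 XOR 101001 = 001001
Remainder (last 5 bits) = 01001. This is the CRC / FCS.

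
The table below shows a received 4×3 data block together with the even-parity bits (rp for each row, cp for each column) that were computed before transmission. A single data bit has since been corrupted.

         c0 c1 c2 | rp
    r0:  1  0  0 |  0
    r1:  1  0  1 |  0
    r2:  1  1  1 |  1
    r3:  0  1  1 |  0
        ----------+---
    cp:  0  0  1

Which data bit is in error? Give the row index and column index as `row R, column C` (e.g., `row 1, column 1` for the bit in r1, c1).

row 0, column 0

Recompute each row's even parity and compare to rp:
  r0: data parity 1, sent rp 0 → mismatch
  r1: data parity 0, sent rp 0 → ok
  r2: data parity 1, sent rp 1 → ok
  r3: data parity 0, sent rp 0 → ok
Recompute each column's even parity and compare to cp:
  c0: data parity 1, sent cp 0 → mismatch
  c1: data parity 0, sent cp 0 → ok
  c2: data parity 1, sent cp 1 → ok
Exactly one row (r0) and one column (c0) fail → the flipped bit is at their intersection.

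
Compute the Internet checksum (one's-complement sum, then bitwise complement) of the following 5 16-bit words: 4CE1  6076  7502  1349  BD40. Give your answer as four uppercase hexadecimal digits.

One's-complement addition (fold any carry out of bit 15 back into bit 0):
  0x4CE1 + 0x6076 = 0x0AD57
  0xAD57 + 0x7502 = 0x12259 → wrap carry → 0x225A
  0x225A + 0x1349 = 0x035A3
  0x35A3 + 0xBD40 = 0x0F2E3
One's-complement sum = 0xF2E3.
Checksum = ~0xF2E3 & 0xFFFF = 0x0D1C.

0D1C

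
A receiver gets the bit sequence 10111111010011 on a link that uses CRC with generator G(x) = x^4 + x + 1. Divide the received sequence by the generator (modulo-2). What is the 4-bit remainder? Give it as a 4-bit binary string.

Modulo-2 division of 10111111010011 by 10011:
  pos 0: 10111 XOR 10011 = 00100
  pos 2: 10011 XOR 10011 = 00000
  pos 7: 10100 XOR 10011 = 00111
  pos 9: 11111 XOR 10011 = 01100
Remainder = 1100 (nonzero — an error is detected).

1100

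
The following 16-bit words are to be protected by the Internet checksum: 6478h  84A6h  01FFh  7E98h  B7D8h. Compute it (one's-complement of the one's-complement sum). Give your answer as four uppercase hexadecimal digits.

DE70

One's-complement addition (fold any carry out of bit 15 back into bit 0):
  0x6478 + 0x84A6 = 0x0E91E
  0xE91E + 0x01FF = 0x0EB1D
  0xEB1D + 0x7E98 = 0x169B5 → wrap carry → 0x69B6
  0x69B6 + 0xB7D8 = 0x1218E → wrap carry → 0x218F
One's-complement sum = 0x218F.
Checksum = ~0x218F & 0xFFFF = 0xDE70.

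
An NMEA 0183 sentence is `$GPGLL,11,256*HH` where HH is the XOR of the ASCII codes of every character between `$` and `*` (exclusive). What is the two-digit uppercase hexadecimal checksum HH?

XOR the ASCII codes of the payload characters:
  'G' = 0x47 → acc = 0x47
  'P' = 0x50 → acc = 0x17
  'G' = 0x47 → acc = 0x50
  'L' = 0x4C → acc = 0x1C
  'L' = 0x4C → acc = 0x50
  ',' = 0x2C → acc = 0x7C
  '1' = 0x31 → acc = 0x4D
  '1' = 0x31 → acc = 0x7C
  ',' = 0x2C → acc = 0x50
  '2' = 0x32 → acc = 0x62
  '5' = 0x35 → acc = 0x57
  '6' = 0x36 → acc = 0x61
Checksum = 0x61.

61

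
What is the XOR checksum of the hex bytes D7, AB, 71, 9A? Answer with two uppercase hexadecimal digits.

97

XOR the bytes together:
  start with 0xD7
  0xD7 ⊕ 0xAB = 0x7C
  0x7C ⊕ 0x71 = 0x0D
  0x0D ⊕ 0x9A = 0x97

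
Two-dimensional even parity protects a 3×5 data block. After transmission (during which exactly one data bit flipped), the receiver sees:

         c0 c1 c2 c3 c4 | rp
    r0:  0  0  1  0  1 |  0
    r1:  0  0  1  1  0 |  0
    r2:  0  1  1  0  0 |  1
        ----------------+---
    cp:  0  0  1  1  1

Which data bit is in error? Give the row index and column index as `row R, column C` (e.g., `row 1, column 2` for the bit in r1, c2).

row 2, column 1

Recompute each row's even parity and compare to rp:
  r0: data parity 0, sent rp 0 → ok
  r1: data parity 0, sent rp 0 → ok
  r2: data parity 0, sent rp 1 → mismatch
Recompute each column's even parity and compare to cp:
  c0: data parity 0, sent cp 0 → ok
  c1: data parity 1, sent cp 0 → mismatch
  c2: data parity 1, sent cp 1 → ok
  c3: data parity 1, sent cp 1 → ok
  c4: data parity 1, sent cp 1 → ok
Exactly one row (r2) and one column (c1) fail → the flipped bit is at their intersection.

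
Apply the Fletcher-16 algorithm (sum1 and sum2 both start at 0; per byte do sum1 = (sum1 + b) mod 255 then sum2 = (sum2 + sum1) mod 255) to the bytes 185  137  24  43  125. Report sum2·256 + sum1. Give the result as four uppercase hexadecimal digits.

E204

Running sums (mod 255):
  after byte 0 (185): sum1=185, sum2=185
  after byte 1 (137): sum1=67, sum2=252
  after byte 2 (24): sum1=91, sum2=88
  after byte 3 (43): sum1=134, sum2=222
  after byte 4 (125): sum1=4, sum2=226
Checksum = sum2·256 + sum1 = 226·256 + 4 = 57860 = 0xE204.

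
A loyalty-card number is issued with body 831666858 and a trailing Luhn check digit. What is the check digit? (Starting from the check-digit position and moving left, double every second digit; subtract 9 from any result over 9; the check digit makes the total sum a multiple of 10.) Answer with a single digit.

Partial digits right→left: 8 5 8 6 6 6 1 3 8
Double every second digit counting from the check-digit position (so the 1st, 3rd, 5th, ... of the partial from the right).
  doubled (with −9 where >9): 7 7 3 2 7 → sum 26
  kept as-is: 5 6 6 3 → sum 20
Total = 26 + 20 = 46.
Check digit = (10 − (46 mod 10)) mod 10 = 4.

4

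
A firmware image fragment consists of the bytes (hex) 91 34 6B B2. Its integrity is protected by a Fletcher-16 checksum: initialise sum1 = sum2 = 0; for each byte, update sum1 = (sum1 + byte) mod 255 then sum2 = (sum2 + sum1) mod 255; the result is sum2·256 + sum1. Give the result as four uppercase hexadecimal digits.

6CE3

Running sums (mod 255):
  after byte 0 (91): sum1=145, sum2=145
  after byte 1 (34): sum1=197, sum2=87
  after byte 2 (6B): sum1=49, sum2=136
  after byte 3 (B2): sum1=227, sum2=108
Checksum = sum2·256 + sum1 = 108·256 + 227 = 27875 = 0x6CE3.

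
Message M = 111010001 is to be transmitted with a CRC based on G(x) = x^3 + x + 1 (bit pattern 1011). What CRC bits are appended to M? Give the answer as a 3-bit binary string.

Append 3 zeros: 111010001000. Divide by 1011 (XOR where the leading bit is 1):
  pos 0: 1110 XOR 1011 = 0101
  pos 1: 1011 XOR 1011 = 0000
  pos 8: 1000 XOR 1011 = 0011
Remainder (last 3 bits) = 011. This is the CRC / FCS.

011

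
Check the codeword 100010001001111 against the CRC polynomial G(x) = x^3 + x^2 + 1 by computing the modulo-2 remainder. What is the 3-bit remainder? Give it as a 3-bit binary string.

Modulo-2 division of 100010001001111 by 1101:
  pos 0: 1000 XOR 1101 = 0101
  pos 1: 1011 XOR 1101 = 0110
  pos 2: 1100 XOR 1101 = 0001
  pos 5: 1001 XOR 1101 = 0100
  pos 6: 1000 XOR 1101 = 0101
  pos 7: 1010 XOR 1101 = 0111
  pos 8: 1111 XOR 1101 = 0010
  pos 10: 1011 XOR 1101 = 0110
  pos 11: 1101 XOR 1101 = 0000
Remainder = 000 (zero — the frame passes the CRC check).

000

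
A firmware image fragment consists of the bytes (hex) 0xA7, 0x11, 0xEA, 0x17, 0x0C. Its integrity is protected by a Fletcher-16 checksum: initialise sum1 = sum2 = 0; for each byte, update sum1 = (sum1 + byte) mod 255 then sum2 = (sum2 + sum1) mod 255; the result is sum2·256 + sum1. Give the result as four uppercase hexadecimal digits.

Running sums (mod 255):
  after byte 0 (0xA7): sum1=167, sum2=167
  after byte 1 (0x11): sum1=184, sum2=96
  after byte 2 (0xEA): sum1=163, sum2=4
  after byte 3 (0x17): sum1=186, sum2=190
  after byte 4 (0x0C): sum1=198, sum2=133
Checksum = sum2·256 + sum1 = 133·256 + 198 = 34246 = 0x85C6.

85C6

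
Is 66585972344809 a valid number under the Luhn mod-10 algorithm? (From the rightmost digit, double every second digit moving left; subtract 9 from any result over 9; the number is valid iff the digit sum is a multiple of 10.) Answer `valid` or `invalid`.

From the right, keep odd positions and double even positions (subtract 9 from any doubled value over 9):
  doubled (positions 2,4,...): 0 8 6 5 1 1 3 → sum 24
  kept (positions 1,3,...): 9 8 4 2 9 8 6 → sum 46
Total = 70.
70 mod 10 = 0, so the number is valid.

valid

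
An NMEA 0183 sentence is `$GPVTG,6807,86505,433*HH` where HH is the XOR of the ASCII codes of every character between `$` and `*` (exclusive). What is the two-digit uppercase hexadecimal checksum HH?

XOR the ASCII codes of the payload characters:
  'G' = 0x47 → acc = 0x47
  'P' = 0x50 → acc = 0x17
  'V' = 0x56 → acc = 0x41
  'T' = 0x54 → acc = 0x15
  'G' = 0x47 → acc = 0x52
  ',' = 0x2C → acc = 0x7E
  '6' = 0x36 → acc = 0x48
  '8' = 0x38 → acc = 0x70
  '0' = 0x30 → acc = 0x40
  '7' = 0x37 → acc = 0x77
  ',' = 0x2C → acc = 0x5B
  '8' = 0x38 → acc = 0x63
  '6' = 0x36 → acc = 0x55
  '5' = 0x35 → acc = 0x60
  '0' = 0x30 → acc = 0x50
  '5' = 0x35 → acc = 0x65
  ',' = 0x2C → acc = 0x49
  '4' = 0x34 → acc = 0x7D
  '3' = 0x33 → acc = 0x4E
  '3' = 0x33 → acc = 0x7D
Checksum = 0x7D.

7D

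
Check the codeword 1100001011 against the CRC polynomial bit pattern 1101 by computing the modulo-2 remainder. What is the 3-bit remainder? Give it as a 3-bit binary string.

000

Modulo-2 division of 1100001011 by 1101:
  pos 0: 1100 XOR 1101 = 0001
  pos 3: 1001 XOR 1101 = 0100
  pos 4: 1000 XOR 1101 = 0101
  pos 5: 1011 XOR 1101 = 0110
  pos 6: 1101 XOR 1101 = 0000
Remainder = 000 (zero — the frame passes the CRC check).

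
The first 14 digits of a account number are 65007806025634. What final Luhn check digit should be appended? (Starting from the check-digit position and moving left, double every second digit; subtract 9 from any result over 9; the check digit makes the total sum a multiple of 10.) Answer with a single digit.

3

Partial digits right→left: 4 3 6 5 2 0 6 0 8 7 0 0 5 6
Double every second digit counting from the check-digit position (so the 1st, 3rd, 5th, ... of the partial from the right).
  doubled (with −9 where >9): 8 3 4 3 7 0 1 → sum 26
  kept as-is: 3 5 0 0 7 0 6 → sum 21
Total = 26 + 21 = 47.
Check digit = (10 − (47 mod 10)) mod 10 = 3.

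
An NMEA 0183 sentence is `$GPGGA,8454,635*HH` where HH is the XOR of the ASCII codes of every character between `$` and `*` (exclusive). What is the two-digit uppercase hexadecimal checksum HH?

6B

XOR the ASCII codes of the payload characters:
  'G' = 0x47 → acc = 0x47
  'P' = 0x50 → acc = 0x17
  'G' = 0x47 → acc = 0x50
  'G' = 0x47 → acc = 0x17
  'A' = 0x41 → acc = 0x56
  ',' = 0x2C → acc = 0x7A
  '8' = 0x38 → acc = 0x42
  '4' = 0x34 → acc = 0x76
  '5' = 0x35 → acc = 0x43
  '4' = 0x34 → acc = 0x77
  ',' = 0x2C → acc = 0x5B
  '6' = 0x36 → acc = 0x6D
  '3' = 0x33 → acc = 0x5E
  '5' = 0x35 → acc = 0x6B
Checksum = 0x6B.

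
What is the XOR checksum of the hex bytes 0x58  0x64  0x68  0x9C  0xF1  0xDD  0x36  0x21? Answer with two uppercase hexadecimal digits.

XOR the bytes together:
  start with 0x58
  0x58 ⊕ 0x64 = 0x3C
  0x3C ⊕ 0x68 = 0x54
  0x54 ⊕ 0x9C = 0xC8
  0xC8 ⊕ 0xF1 = 0x39
  0x39 ⊕ 0xDD = 0xE4
  0xE4 ⊕ 0x36 = 0xD2
  0xD2 ⊕ 0x21 = 0xF3

F3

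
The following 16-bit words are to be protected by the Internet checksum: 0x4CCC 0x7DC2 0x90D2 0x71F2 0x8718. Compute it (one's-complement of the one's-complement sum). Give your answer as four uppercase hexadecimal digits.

One's-complement addition (fold any carry out of bit 15 back into bit 0):
  0x4CCC + 0x7DC2 = 0x0CA8E
  0xCA8E + 0x90D2 = 0x15B60 → wrap carry → 0x5B61
  0x5B61 + 0x71F2 = 0x0CD53
  0xCD53 + 0x8718 = 0x1546B → wrap carry → 0x546C
One's-complement sum = 0x546C.
Checksum = ~0x546C & 0xFFFF = 0xAB93.

AB93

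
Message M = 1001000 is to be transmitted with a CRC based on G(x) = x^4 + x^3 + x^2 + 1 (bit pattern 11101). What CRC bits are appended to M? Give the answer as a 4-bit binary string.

1001

Append 4 zeros: 10010000000. Divide by 11101 (XOR where the leading bit is 1):
  pos 0: 10010 XOR 11101 = 01111
  pos 1: 11110 XOR 11101 = 00011
  pos 4: 11000 XOR 11101 = 00101
  pos 6: 10100 XOR 11101 = 01001
Remainder (last 4 bits) = 1001. This is the CRC / FCS.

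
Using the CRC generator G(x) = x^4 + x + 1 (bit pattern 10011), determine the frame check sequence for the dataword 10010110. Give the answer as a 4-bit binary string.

0001

Append 4 zeros: 100101100000. Divide by 10011 (XOR where the leading bit is 1):
  pos 0: 10010 XOR 10011 = 00001
  pos 4: 11100 XOR 10011 = 01111
  pos 5: 11110 XOR 10011 = 01101
  pos 6: 11010 XOR 10011 = 01001
  pos 7: 10010 XOR 10011 = 00001
Remainder (last 4 bits) = 0001. This is the CRC / FCS.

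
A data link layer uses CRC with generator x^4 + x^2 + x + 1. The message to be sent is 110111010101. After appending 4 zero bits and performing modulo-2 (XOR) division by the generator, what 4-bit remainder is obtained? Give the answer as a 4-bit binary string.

Append 4 zeros: 1101110101010000. Divide by 10111 (XOR where the leading bit is 1):
  pos 0: 11011 XOR 10111 = 01100
  pos 1: 11001 XOR 10111 = 01110
  pos 2: 11100 XOR 10111 = 01011
  pos 3: 10111 XOR 10111 = 00000
  pos 9: 10100 XOR 10111 = 00011
Remainder (last 4 bits) = 1100. This is the CRC / FCS.

1100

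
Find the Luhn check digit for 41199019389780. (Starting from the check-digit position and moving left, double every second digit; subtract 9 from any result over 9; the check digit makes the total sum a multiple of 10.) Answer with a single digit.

Partial digits right→left: 0 8 7 9 8 3 9 1 0 9 9 1 1 4
Double every second digit counting from the check-digit position (so the 1st, 3rd, 5th, ... of the partial from the right).
  doubled (with −9 where >9): 0 5 7 9 0 9 2 → sum 32
  kept as-is: 8 9 3 1 9 1 4 → sum 35
Total = 32 + 35 = 67.
Check digit = (10 − (67 mod 10)) mod 10 = 3.

3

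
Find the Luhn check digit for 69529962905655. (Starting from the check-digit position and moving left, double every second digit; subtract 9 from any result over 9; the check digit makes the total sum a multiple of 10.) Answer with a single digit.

Partial digits right→left: 5 5 6 5 0 9 2 6 9 9 2 5 9 6
Double every second digit counting from the check-digit position (so the 1st, 3rd, 5th, ... of the partial from the right).
  doubled (with −9 where >9): 1 3 0 4 9 4 9 → sum 30
  kept as-is: 5 5 9 6 9 5 6 → sum 45
Total = 30 + 45 = 75.
Check digit = (10 − (75 mod 10)) mod 10 = 5.

5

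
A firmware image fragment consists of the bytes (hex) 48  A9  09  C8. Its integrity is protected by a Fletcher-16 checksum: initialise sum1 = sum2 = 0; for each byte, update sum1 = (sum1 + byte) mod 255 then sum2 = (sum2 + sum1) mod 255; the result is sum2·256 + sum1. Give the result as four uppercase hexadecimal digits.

F8C3

Running sums (mod 255):
  after byte 0 (48): sum1=72, sum2=72
  after byte 1 (A9): sum1=241, sum2=58
  after byte 2 (09): sum1=250, sum2=53
  after byte 3 (C8): sum1=195, sum2=248
Checksum = sum2·256 + sum1 = 248·256 + 195 = 63683 = 0xF8C3.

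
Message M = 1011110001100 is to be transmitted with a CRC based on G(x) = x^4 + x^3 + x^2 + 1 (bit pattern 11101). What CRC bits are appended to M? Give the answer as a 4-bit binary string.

1110

Append 4 zeros: 10111100011000000. Divide by 11101 (XOR where the leading bit is 1):
  pos 0: 10111 XOR 11101 = 01010
  pos 1: 10101 XOR 11101 = 01000
  pos 2: 10000 XOR 11101 = 01101
  pos 3: 11010 XOR 11101 = 00111
  pos 5: 11101 XOR 11101 = 00000
  pos 10: 10000 XOR 11101 = 01101
  pos 11: 11010 XOR 11101 = 00111
Remainder (last 4 bits) = 1110. This is the CRC / FCS.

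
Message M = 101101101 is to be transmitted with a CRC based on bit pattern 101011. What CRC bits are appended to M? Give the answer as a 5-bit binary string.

Append 5 zeros: 10110110100000. Divide by 101011 (XOR where the leading bit is 1):
  pos 0: 101101 XOR 101011 = 000110
  pos 3: 110101 XOR 101011 = 011110
  pos 4: 111100 XOR 101011 = 010111
  pos 5: 101110 XOR 101011 = 000101
  pos 8: 101000 XOR 101011 = 000011
Remainder (last 5 bits) = 00011. This is the CRC / FCS.

00011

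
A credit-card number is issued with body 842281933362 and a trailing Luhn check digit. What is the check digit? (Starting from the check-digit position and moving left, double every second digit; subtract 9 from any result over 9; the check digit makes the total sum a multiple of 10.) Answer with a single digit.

4

Partial digits right→left: 2 6 3 3 3 9 1 8 2 2 4 8
Double every second digit counting from the check-digit position (so the 1st, 3rd, 5th, ... of the partial from the right).
  doubled (with −9 where >9): 4 6 6 2 4 8 → sum 30
  kept as-is: 6 3 9 8 2 8 → sum 36
Total = 30 + 36 = 66.
Check digit = (10 − (66 mod 10)) mod 10 = 4.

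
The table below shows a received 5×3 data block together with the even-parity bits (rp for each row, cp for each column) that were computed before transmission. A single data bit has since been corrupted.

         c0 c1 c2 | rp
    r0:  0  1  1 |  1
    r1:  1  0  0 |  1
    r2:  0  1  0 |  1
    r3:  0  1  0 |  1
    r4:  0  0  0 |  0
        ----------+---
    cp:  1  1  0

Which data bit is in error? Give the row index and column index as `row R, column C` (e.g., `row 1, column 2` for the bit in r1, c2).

Recompute each row's even parity and compare to rp:
  r0: data parity 0, sent rp 1 → mismatch
  r1: data parity 1, sent rp 1 → ok
  r2: data parity 1, sent rp 1 → ok
  r3: data parity 1, sent rp 1 → ok
  r4: data parity 0, sent rp 0 → ok
Recompute each column's even parity and compare to cp:
  c0: data parity 1, sent cp 1 → ok
  c1: data parity 1, sent cp 1 → ok
  c2: data parity 1, sent cp 0 → mismatch
Exactly one row (r0) and one column (c2) fail → the flipped bit is at their intersection.

row 0, column 2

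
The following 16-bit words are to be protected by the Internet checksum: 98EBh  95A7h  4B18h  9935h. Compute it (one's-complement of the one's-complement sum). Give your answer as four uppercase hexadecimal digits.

One's-complement addition (fold any carry out of bit 15 back into bit 0):
  0x98EB + 0x95A7 = 0x12E92 → wrap carry → 0x2E93
  0x2E93 + 0x4B18 = 0x079AB
  0x79AB + 0x9935 = 0x112E0 → wrap carry → 0x12E1
One's-complement sum = 0x12E1.
Checksum = ~0x12E1 & 0xFFFF = 0xED1E.

ED1E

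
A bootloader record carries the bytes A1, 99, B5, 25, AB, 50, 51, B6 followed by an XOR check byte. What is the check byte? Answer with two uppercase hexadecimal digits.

XOR the bytes together:
  start with 0xA1
  0xA1 ⊕ 0x99 = 0x38
  0x38 ⊕ 0xB5 = 0x8D
  0x8D ⊕ 0x25 = 0xA8
  0xA8 ⊕ 0xAB = 0x03
  0x03 ⊕ 0x50 = 0x53
  0x53 ⊕ 0x51 = 0x02
  0x02 ⊕ 0xB6 = 0xB4

B4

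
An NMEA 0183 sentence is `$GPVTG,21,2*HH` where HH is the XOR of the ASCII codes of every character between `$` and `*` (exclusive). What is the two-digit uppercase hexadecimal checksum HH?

XOR the ASCII codes of the payload characters:
  'G' = 0x47 → acc = 0x47
  'P' = 0x50 → acc = 0x17
  'V' = 0x56 → acc = 0x41
  'T' = 0x54 → acc = 0x15
  'G' = 0x47 → acc = 0x52
  ',' = 0x2C → acc = 0x7E
  '2' = 0x32 → acc = 0x4C
  '1' = 0x31 → acc = 0x7D
  ',' = 0x2C → acc = 0x51
  '2' = 0x32 → acc = 0x63
Checksum = 0x63.

63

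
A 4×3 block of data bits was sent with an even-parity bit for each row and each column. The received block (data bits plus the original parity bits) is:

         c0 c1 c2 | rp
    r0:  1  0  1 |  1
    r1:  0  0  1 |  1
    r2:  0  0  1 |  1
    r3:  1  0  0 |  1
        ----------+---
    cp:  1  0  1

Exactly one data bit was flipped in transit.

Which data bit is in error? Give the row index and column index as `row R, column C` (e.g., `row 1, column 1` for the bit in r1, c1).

Recompute each row's even parity and compare to rp:
  r0: data parity 0, sent rp 1 → mismatch
  r1: data parity 1, sent rp 1 → ok
  r2: data parity 1, sent rp 1 → ok
  r3: data parity 1, sent rp 1 → ok
Recompute each column's even parity and compare to cp:
  c0: data parity 0, sent cp 1 → mismatch
  c1: data parity 0, sent cp 0 → ok
  c2: data parity 1, sent cp 1 → ok
Exactly one row (r0) and one column (c0) fail → the flipped bit is at their intersection.

row 0, column 0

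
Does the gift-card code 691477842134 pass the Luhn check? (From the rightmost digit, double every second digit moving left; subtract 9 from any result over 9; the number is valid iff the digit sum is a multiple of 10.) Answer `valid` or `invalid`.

invalid

From the right, keep odd positions and double even positions (subtract 9 from any doubled value over 9):
  doubled (positions 2,4,...): 6 4 7 5 2 3 → sum 27
  kept (positions 1,3,...): 4 1 4 7 4 9 → sum 29
Total = 56.
56 mod 10 = 6, so the number is invalid.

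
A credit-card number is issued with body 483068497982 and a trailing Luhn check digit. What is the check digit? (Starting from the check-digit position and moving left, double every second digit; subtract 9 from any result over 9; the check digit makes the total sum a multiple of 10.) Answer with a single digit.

Partial digits right→left: 2 8 9 7 9 4 8 6 0 3 8 4
Double every second digit counting from the check-digit position (so the 1st, 3rd, 5th, ... of the partial from the right).
  doubled (with −9 where >9): 4 9 9 7 0 7 → sum 36
  kept as-is: 8 7 4 6 3 4 → sum 32
Total = 36 + 32 = 68.
Check digit = (10 − (68 mod 10)) mod 10 = 2.

2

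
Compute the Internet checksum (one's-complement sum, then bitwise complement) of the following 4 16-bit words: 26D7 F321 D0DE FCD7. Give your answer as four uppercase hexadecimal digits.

1850

One's-complement addition (fold any carry out of bit 15 back into bit 0):
  0x26D7 + 0xF321 = 0x119F8 → wrap carry → 0x19F9
  0x19F9 + 0xD0DE = 0x0EAD7
  0xEAD7 + 0xFCD7 = 0x1E7AE → wrap carry → 0xE7AF
One's-complement sum = 0xE7AF.
Checksum = ~0xE7AF & 0xFFFF = 0x1850.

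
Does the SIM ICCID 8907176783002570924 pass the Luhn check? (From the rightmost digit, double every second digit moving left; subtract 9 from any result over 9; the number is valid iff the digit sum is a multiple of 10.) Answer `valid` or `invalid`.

valid

From the right, keep odd positions and double even positions (subtract 9 from any doubled value over 9):
  doubled (positions 2,4,...): 4 0 1 0 6 5 5 5 9 → sum 35
  kept (positions 1,3,...): 4 9 7 2 0 8 6 1 0 8 → sum 45
Total = 80.
80 mod 10 = 0, so the number is valid.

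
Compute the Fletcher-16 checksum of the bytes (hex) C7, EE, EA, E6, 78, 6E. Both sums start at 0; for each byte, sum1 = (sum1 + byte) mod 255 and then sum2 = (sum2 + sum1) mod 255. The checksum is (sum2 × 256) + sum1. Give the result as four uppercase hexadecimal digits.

196F

Running sums (mod 255):
  after byte 0 (C7): sum1=199, sum2=199
  after byte 1 (EE): sum1=182, sum2=126
  after byte 2 (EA): sum1=161, sum2=32
  after byte 3 (E6): sum1=136, sum2=168
  after byte 4 (78): sum1=1, sum2=169
  after byte 5 (6E): sum1=111, sum2=25
Checksum = sum2·256 + sum1 = 25·256 + 111 = 6511 = 0x196F.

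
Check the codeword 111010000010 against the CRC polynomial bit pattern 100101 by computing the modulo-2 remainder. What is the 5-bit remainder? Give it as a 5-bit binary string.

11010

Modulo-2 division of 111010000010 by 100101:
  pos 0: 111010 XOR 100101 = 011111
  pos 1: 111110 XOR 100101 = 011011
  pos 2: 110110 XOR 100101 = 010011
  pos 3: 100110 XOR 100101 = 000011
Remainder = 11010 (nonzero — an error is detected).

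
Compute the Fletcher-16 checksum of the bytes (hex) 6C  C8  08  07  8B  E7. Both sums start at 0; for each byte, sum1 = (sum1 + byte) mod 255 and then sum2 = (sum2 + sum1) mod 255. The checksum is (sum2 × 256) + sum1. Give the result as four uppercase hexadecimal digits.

AAB7

Running sums (mod 255):
  after byte 0 (6C): sum1=108, sum2=108
  after byte 1 (C8): sum1=53, sum2=161
  after byte 2 (08): sum1=61, sum2=222
  after byte 3 (07): sum1=68, sum2=35
  after byte 4 (8B): sum1=207, sum2=242
  after byte 5 (E7): sum1=183, sum2=170
Checksum = sum2·256 + sum1 = 170·256 + 183 = 43703 = 0xAAB7.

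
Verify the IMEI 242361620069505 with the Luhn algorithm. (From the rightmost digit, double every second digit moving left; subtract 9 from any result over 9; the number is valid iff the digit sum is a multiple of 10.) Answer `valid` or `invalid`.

From the right, keep odd positions and double even positions (subtract 9 from any doubled value over 9):
  doubled (positions 2,4,...): 0 9 0 4 2 6 8 → sum 29
  kept (positions 1,3,...): 5 5 6 0 6 6 2 2 → sum 32
Total = 61.
61 mod 10 = 1, so the number is invalid.

invalid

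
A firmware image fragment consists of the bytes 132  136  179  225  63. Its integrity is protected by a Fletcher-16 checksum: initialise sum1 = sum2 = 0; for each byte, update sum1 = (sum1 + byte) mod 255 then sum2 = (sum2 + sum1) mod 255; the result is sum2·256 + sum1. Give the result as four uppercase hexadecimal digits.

D6E1

Running sums (mod 255):
  after byte 0 (132): sum1=132, sum2=132
  after byte 1 (136): sum1=13, sum2=145
  after byte 2 (179): sum1=192, sum2=82
  after byte 3 (225): sum1=162, sum2=244
  after byte 4 (63): sum1=225, sum2=214
Checksum = sum2·256 + sum1 = 214·256 + 225 = 55009 = 0xD6E1.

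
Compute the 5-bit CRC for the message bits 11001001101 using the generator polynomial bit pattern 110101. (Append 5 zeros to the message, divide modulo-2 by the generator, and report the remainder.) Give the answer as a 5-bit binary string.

11101

Append 5 zeros: 1100100110100000. Divide by 110101 (XOR where the leading bit is 1):
  pos 0: 110010 XOR 110101 = 000111
  pos 3: 111011 XOR 110101 = 001110
  pos 5: 111001 XOR 110101 = 001100
  pos 7: 110000 XOR 110101 = 000101
  pos 10: 101000 XOR 110101 = 011101
Remainder (last 5 bits) = 11101. This is the CRC / FCS.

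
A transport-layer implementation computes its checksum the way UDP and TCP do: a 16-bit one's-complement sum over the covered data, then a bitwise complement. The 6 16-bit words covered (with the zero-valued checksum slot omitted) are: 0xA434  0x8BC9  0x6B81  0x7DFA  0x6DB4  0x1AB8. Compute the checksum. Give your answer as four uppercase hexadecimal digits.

5E19

One's-complement addition (fold any carry out of bit 15 back into bit 0):
  0xA434 + 0x8BC9 = 0x12FFD → wrap carry → 0x2FFE
  0x2FFE + 0x6B81 = 0x09B7F
  0x9B7F + 0x7DFA = 0x11979 → wrap carry → 0x197A
  0x197A + 0x6DB4 = 0x0872E
  0x872E + 0x1AB8 = 0x0A1E6
One's-complement sum = 0xA1E6.
Checksum = ~0xA1E6 & 0xFFFF = 0x5E19.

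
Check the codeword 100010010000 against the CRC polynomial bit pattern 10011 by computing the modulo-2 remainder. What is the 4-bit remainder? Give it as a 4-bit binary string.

0110

Modulo-2 division of 100010010000 by 10011:
  pos 0: 10001 XOR 10011 = 00010
  pos 3: 10001 XOR 10011 = 00010
  pos 6: 10000 XOR 10011 = 00011
Remainder = 0110 (nonzero — an error is detected).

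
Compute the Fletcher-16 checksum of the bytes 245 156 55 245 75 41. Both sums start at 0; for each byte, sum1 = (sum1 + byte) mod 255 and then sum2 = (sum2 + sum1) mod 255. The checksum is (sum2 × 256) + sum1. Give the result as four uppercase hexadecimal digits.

5134

Running sums (mod 255):
  after byte 0 (245): sum1=245, sum2=245
  after byte 1 (156): sum1=146, sum2=136
  after byte 2 (55): sum1=201, sum2=82
  after byte 3 (245): sum1=191, sum2=18
  after byte 4 (75): sum1=11, sum2=29
  after byte 5 (41): sum1=52, sum2=81
Checksum = sum2·256 + sum1 = 81·256 + 52 = 20788 = 0x5134.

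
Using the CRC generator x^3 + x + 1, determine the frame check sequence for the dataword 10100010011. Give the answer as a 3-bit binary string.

Append 3 zeros: 10100010011000. Divide by 1011 (XOR where the leading bit is 1):
  pos 0: 1010 XOR 1011 = 0001
  pos 3: 1001 XOR 1011 = 0010
  pos 5: 1000 XOR 1011 = 0011
  pos 7: 1111 XOR 1011 = 0100
  pos 8: 1000 XOR 1011 = 0011
  pos 10: 1100 XOR 1011 = 0111
Remainder (last 3 bits) = 111. This is the CRC / FCS.

111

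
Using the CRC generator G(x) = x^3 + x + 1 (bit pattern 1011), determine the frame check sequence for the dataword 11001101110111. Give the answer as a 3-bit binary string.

Append 3 zeros: 11001101110111000. Divide by 1011 (XOR where the leading bit is 1):
  pos 0: 1100 XOR 1011 = 0111
  pos 1: 1111 XOR 1011 = 0100
  pos 2: 1001 XOR 1011 = 0010
  pos 4: 1001 XOR 1011 = 0010
  pos 6: 1011 XOR 1011 = 0000
  pos 11: 1110 XOR 1011 = 0101
  pos 12: 1010 XOR 1011 = 0001
Remainder (last 3 bits) = 010. This is the CRC / FCS.

010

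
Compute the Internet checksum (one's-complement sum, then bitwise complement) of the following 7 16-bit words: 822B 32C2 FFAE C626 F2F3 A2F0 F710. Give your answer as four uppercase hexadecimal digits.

F846

One's-complement addition (fold any carry out of bit 15 back into bit 0):
  0x822B + 0x32C2 = 0x0B4ED
  0xB4ED + 0xFFAE = 0x1B49B → wrap carry → 0xB49C
  0xB49C + 0xC626 = 0x17AC2 → wrap carry → 0x7AC3
  0x7AC3 + 0xF2F3 = 0x16DB6 → wrap carry → 0x6DB7
  0x6DB7 + 0xA2F0 = 0x110A7 → wrap carry → 0x10A8
  0x10A8 + 0xF710 = 0x107B8 → wrap carry → 0x07B9
One's-complement sum = 0x07B9.
Checksum = ~0x07B9 & 0xFFFF = 0xF846.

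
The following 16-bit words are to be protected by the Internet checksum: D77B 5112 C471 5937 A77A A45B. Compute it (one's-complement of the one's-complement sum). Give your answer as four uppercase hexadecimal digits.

6DF2

One's-complement addition (fold any carry out of bit 15 back into bit 0):
  0xD77B + 0x5112 = 0x1288D → wrap carry → 0x288E
  0x288E + 0xC471 = 0x0ECFF
  0xECFF + 0x5937 = 0x14636 → wrap carry → 0x4637
  0x4637 + 0xA77A = 0x0EDB1
  0xEDB1 + 0xA45B = 0x1920C → wrap carry → 0x920D
One's-complement sum = 0x920D.
Checksum = ~0x920D & 0xFFFF = 0x6DF2.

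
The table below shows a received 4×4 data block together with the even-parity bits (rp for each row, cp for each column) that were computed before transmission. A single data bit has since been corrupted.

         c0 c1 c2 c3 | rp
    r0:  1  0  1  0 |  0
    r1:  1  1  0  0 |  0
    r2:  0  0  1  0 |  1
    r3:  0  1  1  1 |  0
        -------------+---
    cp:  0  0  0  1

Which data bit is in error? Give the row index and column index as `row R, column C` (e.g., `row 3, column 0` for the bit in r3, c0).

Recompute each row's even parity and compare to rp:
  r0: data parity 0, sent rp 0 → ok
  r1: data parity 0, sent rp 0 → ok
  r2: data parity 1, sent rp 1 → ok
  r3: data parity 1, sent rp 0 → mismatch
Recompute each column's even parity and compare to cp:
  c0: data parity 0, sent cp 0 → ok
  c1: data parity 0, sent cp 0 → ok
  c2: data parity 1, sent cp 0 → mismatch
  c3: data parity 1, sent cp 1 → ok
Exactly one row (r3) and one column (c2) fail → the flipped bit is at their intersection.

row 3, column 2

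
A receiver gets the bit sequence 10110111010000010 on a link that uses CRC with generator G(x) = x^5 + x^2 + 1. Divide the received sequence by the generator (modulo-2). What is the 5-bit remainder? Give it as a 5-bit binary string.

Modulo-2 division of 10110111010000010 by 100101:
  pos 0: 101101 XOR 100101 = 001000
  pos 2: 100011 XOR 100101 = 000110
  pos 5: 110010 XOR 100101 = 010111
  pos 6: 101110 XOR 100101 = 001011
  pos 8: 101100 XOR 100101 = 001001
  pos 10: 100101 XOR 100101 = 000000
Remainder = 00000 (zero — the frame passes the CRC check).

00000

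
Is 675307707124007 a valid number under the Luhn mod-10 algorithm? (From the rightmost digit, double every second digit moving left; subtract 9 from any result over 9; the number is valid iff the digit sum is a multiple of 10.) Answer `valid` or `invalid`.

From the right, keep odd positions and double even positions (subtract 9 from any doubled value over 9):
  doubled (positions 2,4,...): 0 8 2 0 5 6 5 → sum 26
  kept (positions 1,3,...): 7 0 2 7 7 0 5 6 → sum 34
Total = 60.
60 mod 10 = 0, so the number is valid.

valid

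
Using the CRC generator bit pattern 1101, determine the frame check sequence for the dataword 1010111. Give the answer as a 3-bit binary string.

Append 3 zeros: 1010111000. Divide by 1101 (XOR where the leading bit is 1):
  pos 0: 1010 XOR 1101 = 0111
  pos 1: 1111 XOR 1101 = 0010
  pos 3: 1011 XOR 1101 = 0110
  pos 4: 1100 XOR 1101 = 0001
Remainder (last 3 bits) = 100. This is the CRC / FCS.

100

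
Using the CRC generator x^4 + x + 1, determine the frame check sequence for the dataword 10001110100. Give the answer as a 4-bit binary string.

1101

Append 4 zeros: 100011101000000. Divide by 10011 (XOR where the leading bit is 1):
  pos 0: 10001 XOR 10011 = 00010
  pos 3: 10110 XOR 10011 = 00101
  pos 5: 10110 XOR 10011 = 00101
  pos 7: 10100 XOR 10011 = 00111
  pos 9: 11100 XOR 10011 = 01111
  pos 10: 11110 XOR 10011 = 01101
Remainder (last 4 bits) = 1101. This is the CRC / FCS.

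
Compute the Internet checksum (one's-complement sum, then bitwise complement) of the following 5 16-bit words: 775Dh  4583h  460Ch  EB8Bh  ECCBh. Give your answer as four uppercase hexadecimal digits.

One's-complement addition (fold any carry out of bit 15 back into bit 0):
  0x775D + 0x4583 = 0x0BCE0
  0xBCE0 + 0x460C = 0x102EC → wrap carry → 0x02ED
  0x02ED + 0xEB8B = 0x0EE78
  0xEE78 + 0xECCB = 0x1DB43 → wrap carry → 0xDB44
One's-complement sum = 0xDB44.
Checksum = ~0xDB44 & 0xFFFF = 0x24BB.

24BB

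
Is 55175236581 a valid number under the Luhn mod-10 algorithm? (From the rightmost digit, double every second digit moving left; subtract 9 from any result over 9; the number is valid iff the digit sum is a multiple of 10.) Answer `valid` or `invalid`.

valid

From the right, keep odd positions and double even positions (subtract 9 from any doubled value over 9):
  doubled (positions 2,4,...): 7 3 4 5 1 → sum 20
  kept (positions 1,3,...): 1 5 3 5 1 5 → sum 20
Total = 40.
40 mod 10 = 0, so the number is valid.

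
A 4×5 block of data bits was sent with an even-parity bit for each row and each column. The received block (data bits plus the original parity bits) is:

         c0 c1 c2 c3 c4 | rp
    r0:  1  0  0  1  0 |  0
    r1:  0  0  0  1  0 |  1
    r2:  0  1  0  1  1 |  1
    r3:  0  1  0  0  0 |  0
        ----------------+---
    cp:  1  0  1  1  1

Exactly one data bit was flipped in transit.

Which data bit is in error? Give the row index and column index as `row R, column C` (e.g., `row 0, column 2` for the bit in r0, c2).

Recompute each row's even parity and compare to rp:
  r0: data parity 0, sent rp 0 → ok
  r1: data parity 1, sent rp 1 → ok
  r2: data parity 1, sent rp 1 → ok
  r3: data parity 1, sent rp 0 → mismatch
Recompute each column's even parity and compare to cp:
  c0: data parity 1, sent cp 1 → ok
  c1: data parity 0, sent cp 0 → ok
  c2: data parity 0, sent cp 1 → mismatch
  c3: data parity 1, sent cp 1 → ok
  c4: data parity 1, sent cp 1 → ok
Exactly one row (r3) and one column (c2) fail → the flipped bit is at their intersection.

row 3, column 2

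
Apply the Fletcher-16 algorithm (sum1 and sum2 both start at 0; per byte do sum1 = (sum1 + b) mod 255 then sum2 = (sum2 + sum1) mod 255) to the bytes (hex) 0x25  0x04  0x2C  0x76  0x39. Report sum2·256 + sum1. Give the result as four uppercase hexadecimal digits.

Running sums (mod 255):
  after byte 0 (0x25): sum1=37, sum2=37
  after byte 1 (0x04): sum1=41, sum2=78
  after byte 2 (0x2C): sum1=85, sum2=163
  after byte 3 (0x76): sum1=203, sum2=111
  after byte 4 (0x39): sum1=5, sum2=116
Checksum = sum2·256 + sum1 = 116·256 + 5 = 29701 = 0x7405.

7405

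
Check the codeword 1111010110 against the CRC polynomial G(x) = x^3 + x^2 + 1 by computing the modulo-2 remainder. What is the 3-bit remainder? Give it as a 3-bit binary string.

000

Modulo-2 division of 1111010110 by 1101:
  pos 0: 1111 XOR 1101 = 0010
  pos 2: 1001 XOR 1101 = 0100
  pos 3: 1000 XOR 1101 = 0101
  pos 4: 1011 XOR 1101 = 0110
  pos 5: 1101 XOR 1101 = 0000
Remainder = 000 (zero — the frame passes the CRC check).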